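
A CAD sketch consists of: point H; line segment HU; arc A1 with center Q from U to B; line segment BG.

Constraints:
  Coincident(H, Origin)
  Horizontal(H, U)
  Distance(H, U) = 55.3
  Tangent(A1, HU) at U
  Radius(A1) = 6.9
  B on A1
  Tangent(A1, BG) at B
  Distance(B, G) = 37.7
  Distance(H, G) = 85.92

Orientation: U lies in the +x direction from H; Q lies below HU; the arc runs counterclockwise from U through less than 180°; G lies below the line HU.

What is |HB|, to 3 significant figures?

51.7

Checks: |QB| = 6.900 ✓; ∠(QB, BG) = 90.00° ✓; |BG| = 37.70 ✓; |HG| = 85.92 ✓.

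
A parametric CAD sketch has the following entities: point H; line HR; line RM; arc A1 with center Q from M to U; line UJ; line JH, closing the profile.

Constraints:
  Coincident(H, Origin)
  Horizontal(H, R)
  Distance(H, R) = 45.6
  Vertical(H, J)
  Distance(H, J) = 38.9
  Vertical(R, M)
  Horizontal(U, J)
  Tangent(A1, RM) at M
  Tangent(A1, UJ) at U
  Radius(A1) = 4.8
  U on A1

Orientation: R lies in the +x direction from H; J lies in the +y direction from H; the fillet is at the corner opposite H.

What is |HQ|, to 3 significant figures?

53.2

H is at the origin; HR is horizontal with |HR| = 45.6 and R on the +x side, so R = (45.6, 0.00). HJ is vertical with |HJ| = 38.9 and J on the +y side, so J = (0.00, 38.9). The virtual corner opposite H is at (45.6, 38.9). A1 meets RM tangentially, so QM is at right angles to RM and since A1 is tangent to UJ there, QU ⟂ UJ, with radius 4.8, so the center Q sits 4.8 in from both sides at Q = (40.8, 34.1). Then |HQ| = |Q − H| = 53.2.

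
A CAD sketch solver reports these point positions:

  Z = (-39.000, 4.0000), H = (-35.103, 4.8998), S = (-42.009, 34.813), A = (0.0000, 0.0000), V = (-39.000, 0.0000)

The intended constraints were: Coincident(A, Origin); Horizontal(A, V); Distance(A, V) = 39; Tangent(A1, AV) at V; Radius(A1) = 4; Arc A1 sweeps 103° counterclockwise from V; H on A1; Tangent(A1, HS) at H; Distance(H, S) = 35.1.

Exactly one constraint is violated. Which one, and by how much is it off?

Distance(H, S) = 35.1 — off by 4.40.

A = (0.00, 0.00) ✓; A.y = 0.00, V.y = 0.00 ✓; |AV| = 39.00 ✓; ∠(ZV, VA) = 90.00° ✓; |ZV| = 4.000 ✓; bearing(Z→H) − bearing(Z→V) = 103.0° ✓; |ZH| = 4.000 ✓; ∠(ZH, HS) = 90.00° ✓; |HS| = 30.70 ✗.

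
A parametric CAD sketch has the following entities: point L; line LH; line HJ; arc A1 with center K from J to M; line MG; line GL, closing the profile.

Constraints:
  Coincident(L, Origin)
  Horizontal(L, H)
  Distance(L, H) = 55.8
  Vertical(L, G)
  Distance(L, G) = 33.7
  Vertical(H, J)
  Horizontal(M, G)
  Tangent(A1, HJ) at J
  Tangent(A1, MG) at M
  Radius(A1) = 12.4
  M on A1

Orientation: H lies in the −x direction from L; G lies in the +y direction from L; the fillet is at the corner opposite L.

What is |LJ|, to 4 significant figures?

59.73

The virtual corner opposite L is at (-55.80, 33.70). The tangent condition forces KJ to be normal to HJ and A1 meets MG tangentially, so KM is at right angles to MG, with radius 12.4, so the center K sits 12.4 in from both sides at K = (-43.40, 21.30). That places the tangent points at J = (-55.80, 21.30) on HJ and M = (-43.40, 33.70) on MG. Then |LJ| = |J − L| = 59.73.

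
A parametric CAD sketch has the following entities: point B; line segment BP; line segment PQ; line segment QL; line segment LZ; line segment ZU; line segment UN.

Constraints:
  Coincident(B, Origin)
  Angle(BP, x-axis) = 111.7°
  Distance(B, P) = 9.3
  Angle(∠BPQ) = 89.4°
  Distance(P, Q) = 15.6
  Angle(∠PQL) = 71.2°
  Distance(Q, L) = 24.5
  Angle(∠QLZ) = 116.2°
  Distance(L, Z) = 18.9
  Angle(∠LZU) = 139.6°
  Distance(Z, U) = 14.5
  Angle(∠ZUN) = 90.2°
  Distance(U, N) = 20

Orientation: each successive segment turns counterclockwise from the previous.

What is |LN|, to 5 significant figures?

29.982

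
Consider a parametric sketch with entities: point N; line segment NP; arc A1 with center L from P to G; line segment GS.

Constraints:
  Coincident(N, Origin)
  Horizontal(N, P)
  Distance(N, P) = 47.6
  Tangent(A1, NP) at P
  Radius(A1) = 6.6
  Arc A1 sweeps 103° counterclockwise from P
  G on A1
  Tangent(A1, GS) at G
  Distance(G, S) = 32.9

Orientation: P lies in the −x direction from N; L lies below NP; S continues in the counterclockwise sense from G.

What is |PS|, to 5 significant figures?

40.153

N is at the origin; NP is horizontal with |NP| = 47.6 and P on the −x side, so P = (-47.600, 0.0000). Since A1 is tangent to NP there, LP ⟂ NP, so L = P + (0, -6.6) = (-47.600, -6.6000). On A1, P sits at bearing 90° from L; a 103° counterclockwise sweep puts G at bearing 193°, so G = L + 6.6·(cos 193°, sin 193°) = (-54.031, -8.0847). The tangent condition forces LG to be normal to GS, so GS runs along (−sin 193°, cos 193°); with |GS| = 32.9, S = (-46.630, -40.141). Then |PS| = |S − P| = 40.153.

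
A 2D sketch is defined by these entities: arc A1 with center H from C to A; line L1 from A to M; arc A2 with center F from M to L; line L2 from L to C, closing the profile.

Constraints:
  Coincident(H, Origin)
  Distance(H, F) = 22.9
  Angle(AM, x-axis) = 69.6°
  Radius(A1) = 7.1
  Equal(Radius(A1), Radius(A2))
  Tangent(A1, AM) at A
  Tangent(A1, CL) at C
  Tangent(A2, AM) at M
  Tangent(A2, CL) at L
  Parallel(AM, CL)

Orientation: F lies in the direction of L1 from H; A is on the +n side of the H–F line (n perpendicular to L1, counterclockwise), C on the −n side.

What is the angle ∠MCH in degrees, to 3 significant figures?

58.2°

The slot axis is L1's direction at 69.6°, so u = (cos 69.6°, sin 69.6°) = (0.349, 0.937) and n = (−sin 69.6°, cos 69.6°) = (-0.937, 0.349). H is at the origin and F lies 22.9 along u from H, so F = 22.9·u = (7.98, 21.5). Tangency of A1 to both parallel lines with radius 7.1 puts A and C at H ± 7.1·n: A = (-6.65, 2.47), C = (6.65, -2.47). Equal radii place M and L the same way about F: M = F + 7.1·n = (1.33, 23.9), L = F − 7.1·n = (14.6, 19.0). Then cos ∠MCH = CM·CH / (|CM||CH|), giving 58.2°.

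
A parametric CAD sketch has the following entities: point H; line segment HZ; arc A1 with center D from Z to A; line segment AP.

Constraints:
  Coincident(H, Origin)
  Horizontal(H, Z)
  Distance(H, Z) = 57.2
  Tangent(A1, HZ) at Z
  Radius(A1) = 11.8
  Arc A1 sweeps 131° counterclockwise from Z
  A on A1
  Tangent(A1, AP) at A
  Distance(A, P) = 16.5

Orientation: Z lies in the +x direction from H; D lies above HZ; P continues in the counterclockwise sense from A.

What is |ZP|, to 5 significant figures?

32.052

H is at the origin; H and Z share the same y with |HZ| = 57.2 and Z on the +x side, so Z = (57.200, 0.0000). Since A1 is tangent to HZ there, DZ ⟂ HZ, so D = Z + (0, 11.8) = (57.200, 11.800). On A1, Z sits at bearing -90° from D; a 131° counterclockwise sweep puts A at bearing 41°, so A = D + 11.8·(cos 41°, sin 41°) = (66.106, 19.541). A1 meets AP tangentially, so DA is at right angles to AP, so AP runs along (−sin 41°, cos 41°); with |AP| = 16.5, P = (55.281, 31.994). Then |ZP| = |P − Z| = 32.052.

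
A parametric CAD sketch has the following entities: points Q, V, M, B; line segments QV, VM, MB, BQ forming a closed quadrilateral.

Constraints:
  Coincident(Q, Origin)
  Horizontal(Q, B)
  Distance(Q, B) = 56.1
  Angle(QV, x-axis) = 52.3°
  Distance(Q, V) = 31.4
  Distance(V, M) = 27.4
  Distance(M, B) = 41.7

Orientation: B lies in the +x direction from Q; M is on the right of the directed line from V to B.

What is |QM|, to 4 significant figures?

14.61

Checks: |VM| = 27.40 ✓; |MB| = 41.70 ✓.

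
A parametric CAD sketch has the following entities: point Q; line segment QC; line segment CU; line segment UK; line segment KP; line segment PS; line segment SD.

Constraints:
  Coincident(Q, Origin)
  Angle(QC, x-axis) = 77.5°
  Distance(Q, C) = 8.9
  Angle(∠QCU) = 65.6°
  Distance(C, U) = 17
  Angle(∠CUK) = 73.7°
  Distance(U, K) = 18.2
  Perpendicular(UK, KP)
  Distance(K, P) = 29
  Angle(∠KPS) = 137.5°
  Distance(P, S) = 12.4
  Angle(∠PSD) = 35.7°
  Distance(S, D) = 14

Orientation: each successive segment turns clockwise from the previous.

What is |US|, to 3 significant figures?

39.4

Q is at the origin; QC runs at 77.5° with length 8.9, so C = (1.93, 8.69). ∠QCU = 65.6° gives CU at -36.9° from the x-axis; with |CU| = 17.0, U = (15.5, -1.52). ∠CUK = 73.7° gives UK at -143° from the x-axis; with |UK| = 18.2, K = (0.948, -12.4). The perpendicularity gives KP at right angles to UK, so KP runs at 127°; with |KP| = 29.0, P = (-16.4, 10.8). ∠KPS = 137.5° gives PS at 84.3° from the x-axis; with |PS| = 12.4, S = (-15.2, 23.1). Then |US| = |S − U| = 39.4.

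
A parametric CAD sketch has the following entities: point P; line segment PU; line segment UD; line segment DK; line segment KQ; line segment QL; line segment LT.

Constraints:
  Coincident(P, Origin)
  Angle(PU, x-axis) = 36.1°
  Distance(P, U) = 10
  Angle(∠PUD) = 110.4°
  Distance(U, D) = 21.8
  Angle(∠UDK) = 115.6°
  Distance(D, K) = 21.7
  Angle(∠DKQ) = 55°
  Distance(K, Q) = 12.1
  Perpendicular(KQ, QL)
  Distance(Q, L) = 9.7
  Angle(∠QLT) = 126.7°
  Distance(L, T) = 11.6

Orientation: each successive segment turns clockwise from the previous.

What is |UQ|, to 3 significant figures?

26.1

P is at the origin; PU runs at 36.1° with length 10.0, so U = (8.08, 5.89). ∠PUD = 110.4° gives UD at -33.5° from the x-axis; with |UD| = 21.8, D = (26.3, -6.14). ∠UDK = 115.6° gives DK at -97.9° from the x-axis; with |DK| = 21.7, K = (23.3, -27.6). ∠DKQ = 55.0° gives KQ at 137° from the x-axis; with |KQ| = 12.1, Q = (14.4, -19.4). Then |UQ| = |Q − U| = 26.1.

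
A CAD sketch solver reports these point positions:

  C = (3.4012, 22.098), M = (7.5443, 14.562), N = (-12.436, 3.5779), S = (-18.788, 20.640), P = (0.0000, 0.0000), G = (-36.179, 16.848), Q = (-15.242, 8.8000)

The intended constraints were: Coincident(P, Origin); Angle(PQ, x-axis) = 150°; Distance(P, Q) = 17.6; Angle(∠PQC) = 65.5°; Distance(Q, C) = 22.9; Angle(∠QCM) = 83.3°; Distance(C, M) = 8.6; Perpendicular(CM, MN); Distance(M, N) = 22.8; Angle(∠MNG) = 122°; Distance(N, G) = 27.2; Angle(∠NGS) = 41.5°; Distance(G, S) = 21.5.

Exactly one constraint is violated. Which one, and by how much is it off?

Distance(G, S) = 21.5 — off by 3.70.

P = (0.00, 0.00) ✓; PQ at 150.0° ✓; |PQ| = 17.60 ✓; ∠PQC = 65.50° ✓; |QC| = 22.90 ✓; ∠QCM = 83.30° ✓; |CM| = 8.600 ✓; ∠(CM, MN) = 90.00° ✓; |MN| = 22.80 ✓; ∠MNG = 122.0° ✓; |NG| = 27.20 ✓; ∠NGS = 41.50° ✓; |GS| = 17.80 ✗.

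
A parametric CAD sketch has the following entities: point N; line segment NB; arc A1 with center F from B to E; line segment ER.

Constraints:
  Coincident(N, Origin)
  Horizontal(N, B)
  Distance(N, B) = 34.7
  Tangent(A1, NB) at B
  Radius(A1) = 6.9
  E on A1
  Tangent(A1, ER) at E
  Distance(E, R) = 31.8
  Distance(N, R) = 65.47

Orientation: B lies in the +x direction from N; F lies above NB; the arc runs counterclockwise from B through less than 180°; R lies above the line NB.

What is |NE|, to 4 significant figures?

40.41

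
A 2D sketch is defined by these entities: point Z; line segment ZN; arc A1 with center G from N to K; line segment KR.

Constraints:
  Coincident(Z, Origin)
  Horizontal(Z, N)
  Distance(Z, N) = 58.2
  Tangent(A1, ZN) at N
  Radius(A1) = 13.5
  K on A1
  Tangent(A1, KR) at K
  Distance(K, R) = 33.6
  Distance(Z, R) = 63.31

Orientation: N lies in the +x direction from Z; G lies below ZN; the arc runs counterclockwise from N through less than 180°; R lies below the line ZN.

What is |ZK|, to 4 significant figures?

46.52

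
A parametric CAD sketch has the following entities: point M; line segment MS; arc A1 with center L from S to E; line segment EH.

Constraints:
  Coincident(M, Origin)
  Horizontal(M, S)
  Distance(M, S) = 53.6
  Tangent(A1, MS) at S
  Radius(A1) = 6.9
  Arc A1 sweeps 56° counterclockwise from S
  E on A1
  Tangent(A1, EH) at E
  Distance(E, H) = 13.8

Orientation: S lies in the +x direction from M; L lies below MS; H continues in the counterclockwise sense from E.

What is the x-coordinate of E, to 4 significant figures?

47.88

M is at the origin; M and S share the same y with |MS| = 53.6 and S on the +x side, so S = (53.60, 0.000). The tangent condition forces LS to be normal to MS, so L = S + (0, -6.9) = (53.60, -6.900). On A1, S sits at bearing 90° from L; a 56° counterclockwise sweep puts E at bearing 146°, so E = L + 6.9·(cos 146°, sin 146°) = (47.88, -3.042). So E.x = 47.88.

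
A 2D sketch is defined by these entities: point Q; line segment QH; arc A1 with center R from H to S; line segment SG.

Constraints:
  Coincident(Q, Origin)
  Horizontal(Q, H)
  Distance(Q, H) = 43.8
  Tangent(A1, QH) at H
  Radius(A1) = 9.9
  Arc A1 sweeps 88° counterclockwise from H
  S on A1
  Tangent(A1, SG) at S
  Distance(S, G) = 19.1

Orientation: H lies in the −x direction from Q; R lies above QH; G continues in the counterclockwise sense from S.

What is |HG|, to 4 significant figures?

30.53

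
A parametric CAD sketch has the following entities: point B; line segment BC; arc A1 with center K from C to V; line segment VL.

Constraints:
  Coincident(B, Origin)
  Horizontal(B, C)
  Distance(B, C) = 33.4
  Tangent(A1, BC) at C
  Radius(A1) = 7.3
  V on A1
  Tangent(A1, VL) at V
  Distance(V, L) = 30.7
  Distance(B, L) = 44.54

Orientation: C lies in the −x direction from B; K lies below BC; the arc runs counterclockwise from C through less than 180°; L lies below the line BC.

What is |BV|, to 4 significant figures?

41.19

Checks: |KV| = 7.300 ✓; ∠(KV, VL) = 90.00° ✓; |VL| = 30.70 ✓; |BL| = 44.54 ✓.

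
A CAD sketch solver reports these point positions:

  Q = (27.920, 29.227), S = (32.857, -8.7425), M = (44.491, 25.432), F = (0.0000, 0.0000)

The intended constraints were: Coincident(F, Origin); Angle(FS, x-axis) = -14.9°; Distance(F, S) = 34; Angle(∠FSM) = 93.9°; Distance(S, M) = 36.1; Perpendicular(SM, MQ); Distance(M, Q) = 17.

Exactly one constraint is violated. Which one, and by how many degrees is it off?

Perpendicular(SM, MQ) — off by 5.90°.

F = (0.00, 0.00) ✓; FS at -14.90° ✓; |FS| = 34.00 ✓; ∠FSM = 93.90° ✓; |SM| = 36.10 ✓; ∠(SM, MQ) = 95.90° ✗; |MQ| = 17.00 ✓.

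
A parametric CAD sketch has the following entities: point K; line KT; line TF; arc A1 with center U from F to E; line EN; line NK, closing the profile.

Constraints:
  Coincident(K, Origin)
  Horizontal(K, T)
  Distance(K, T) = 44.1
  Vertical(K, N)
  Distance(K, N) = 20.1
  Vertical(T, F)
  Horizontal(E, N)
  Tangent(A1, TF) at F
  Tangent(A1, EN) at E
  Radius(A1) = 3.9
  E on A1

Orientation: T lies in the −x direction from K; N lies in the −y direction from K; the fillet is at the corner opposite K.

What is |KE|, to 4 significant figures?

44.94

K is at the origin; KT is horizontal with |KT| = 44.1 and T on the −x side, so T = (-44.10, 0.000). KN is vertical with |KN| = 20.1 and N on the −y side, so N = (0.000, -20.10). The virtual corner opposite K is at (-44.10, -20.10). Tangency of A1 to TF means the radius UF is perpendicular to TF and A1 meets EN tangentially, so UE is at right angles to EN, with radius 3.9, so the center U sits 3.9 in from both sides at U = (-40.20, -16.20). That places the tangent points at F = (-44.10, -16.20) on TF and E = (-40.20, -20.10) on EN. Then |KE| = |E − K| = 44.94.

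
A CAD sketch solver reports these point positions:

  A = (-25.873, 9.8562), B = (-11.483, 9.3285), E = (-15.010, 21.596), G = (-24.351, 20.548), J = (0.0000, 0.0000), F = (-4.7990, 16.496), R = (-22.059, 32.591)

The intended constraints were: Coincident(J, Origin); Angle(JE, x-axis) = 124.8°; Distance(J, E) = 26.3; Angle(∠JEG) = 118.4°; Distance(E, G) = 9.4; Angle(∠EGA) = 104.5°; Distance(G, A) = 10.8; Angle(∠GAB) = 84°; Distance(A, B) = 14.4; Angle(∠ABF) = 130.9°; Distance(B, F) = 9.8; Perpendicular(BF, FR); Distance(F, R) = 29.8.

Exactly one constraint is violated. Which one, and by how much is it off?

Distance(F, R) = 29.8 — off by 6.20.

J = (0.00, 0.00) ✓; JE at 124.8° ✓; |JE| = 26.30 ✓; ∠JEG = 118.4° ✓; |EG| = 9.400 ✓; ∠EGA = 104.5° ✓; |GA| = 10.80 ✓; ∠GAB = 84.00° ✓; |AB| = 14.40 ✓; ∠ABF = 130.9° ✓; |BF| = 9.800 ✓; ∠(BF, FR) = 90.00° ✓; |FR| = 23.60 ✗.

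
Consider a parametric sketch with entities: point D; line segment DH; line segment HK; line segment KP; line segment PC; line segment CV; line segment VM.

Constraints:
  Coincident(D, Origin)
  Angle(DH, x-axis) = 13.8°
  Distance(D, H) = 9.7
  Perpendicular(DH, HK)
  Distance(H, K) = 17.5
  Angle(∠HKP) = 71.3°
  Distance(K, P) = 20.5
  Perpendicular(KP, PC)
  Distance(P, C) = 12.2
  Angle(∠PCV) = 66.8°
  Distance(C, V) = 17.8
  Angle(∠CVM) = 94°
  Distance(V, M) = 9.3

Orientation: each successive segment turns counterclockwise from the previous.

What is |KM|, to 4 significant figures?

8.046

D is at the origin; DH runs at 13.8° with length 9.7, so H = (9.420, 2.314). DH is perpendicular to HK, so HK runs at 103.8°; with |HK| = 17.5, K = (5.246, 19.31). ∠HKP = 71.3° gives KP at -147.5° from the x-axis; with |KP| = 20.5, P = (-12.04, 8.294). KP is perpendicular to PC, so PC runs at -57.50°; with |PC| = 12.2, C = (-5.489, -1.995). ∠PCV = 66.8° gives CV at 55.70° from the x-axis; with |CV| = 17.8, V = (4.542, 12.71). ∠CVM = 94.0° gives VM at 141.7° from the x-axis; with |VM| = 9.3, M = (-2.756, 18.47). Then |KM| = |M − K| = 8.046.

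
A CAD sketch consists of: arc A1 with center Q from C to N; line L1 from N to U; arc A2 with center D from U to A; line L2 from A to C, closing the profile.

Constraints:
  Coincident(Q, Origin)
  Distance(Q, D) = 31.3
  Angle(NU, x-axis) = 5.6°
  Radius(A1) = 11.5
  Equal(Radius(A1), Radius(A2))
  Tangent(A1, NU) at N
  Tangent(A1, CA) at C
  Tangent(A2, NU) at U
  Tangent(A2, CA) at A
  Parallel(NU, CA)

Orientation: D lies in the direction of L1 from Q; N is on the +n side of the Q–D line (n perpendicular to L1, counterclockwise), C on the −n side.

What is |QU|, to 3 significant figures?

33.3

The slot axis is L1's direction at 5.6°, so u = (cos 5.6°, sin 5.6°) = (0.995, 0.0976) and n = (−sin 5.6°, cos 5.6°) = (-0.0976, 0.995). Q is at the origin and D lies 31.3 along u from Q, so D = 31.3·u = (31.2, 3.05). Tangency of A1 to both parallel lines with radius 11.5 puts N and C at Q ± 11.5·n: N = (-1.12, 11.4), C = (1.12, -11.4). Equal radii place U and A the same way about D: U = D + 11.5·n = (30.0, 14.5), A = D − 11.5·n = (32.3, -8.39). Then |QU| = |U − Q| = 33.3.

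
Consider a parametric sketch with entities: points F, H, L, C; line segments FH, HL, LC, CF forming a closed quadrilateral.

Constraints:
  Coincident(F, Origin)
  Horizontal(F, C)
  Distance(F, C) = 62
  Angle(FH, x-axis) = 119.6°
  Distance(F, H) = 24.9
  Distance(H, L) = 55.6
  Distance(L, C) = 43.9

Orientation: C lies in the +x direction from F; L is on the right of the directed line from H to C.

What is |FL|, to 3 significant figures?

31.4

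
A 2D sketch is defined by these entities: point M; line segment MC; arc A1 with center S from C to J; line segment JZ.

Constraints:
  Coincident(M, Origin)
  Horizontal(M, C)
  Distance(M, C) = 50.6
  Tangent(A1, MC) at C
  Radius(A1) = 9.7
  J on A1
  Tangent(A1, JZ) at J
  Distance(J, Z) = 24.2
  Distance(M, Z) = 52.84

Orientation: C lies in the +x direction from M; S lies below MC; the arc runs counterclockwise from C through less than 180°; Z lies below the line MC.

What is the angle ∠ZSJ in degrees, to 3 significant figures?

68.2°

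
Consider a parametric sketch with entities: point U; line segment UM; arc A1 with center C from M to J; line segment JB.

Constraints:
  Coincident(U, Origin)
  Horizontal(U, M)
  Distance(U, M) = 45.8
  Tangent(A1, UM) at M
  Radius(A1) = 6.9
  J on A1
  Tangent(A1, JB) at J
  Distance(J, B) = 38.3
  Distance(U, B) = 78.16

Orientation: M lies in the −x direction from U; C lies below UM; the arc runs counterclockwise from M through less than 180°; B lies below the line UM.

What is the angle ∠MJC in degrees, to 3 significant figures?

57.0°

Checks: |CJ| = 6.900 ✓; ∠(CJ, JB) = 90.00° ✓; |JB| = 38.30 ✓; |UB| = 78.16 ✓.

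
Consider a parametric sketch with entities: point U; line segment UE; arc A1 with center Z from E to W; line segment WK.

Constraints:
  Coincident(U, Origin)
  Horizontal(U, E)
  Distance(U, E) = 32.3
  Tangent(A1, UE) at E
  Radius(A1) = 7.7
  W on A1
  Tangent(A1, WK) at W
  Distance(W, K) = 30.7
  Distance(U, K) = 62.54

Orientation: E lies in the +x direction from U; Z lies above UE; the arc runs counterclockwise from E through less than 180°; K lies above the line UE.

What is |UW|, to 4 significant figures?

39.02

Checks: |ZW| = 7.700 ✓; ∠(ZW, WK) = 90.00° ✓; |WK| = 30.70 ✓; |UK| = 62.54 ✓.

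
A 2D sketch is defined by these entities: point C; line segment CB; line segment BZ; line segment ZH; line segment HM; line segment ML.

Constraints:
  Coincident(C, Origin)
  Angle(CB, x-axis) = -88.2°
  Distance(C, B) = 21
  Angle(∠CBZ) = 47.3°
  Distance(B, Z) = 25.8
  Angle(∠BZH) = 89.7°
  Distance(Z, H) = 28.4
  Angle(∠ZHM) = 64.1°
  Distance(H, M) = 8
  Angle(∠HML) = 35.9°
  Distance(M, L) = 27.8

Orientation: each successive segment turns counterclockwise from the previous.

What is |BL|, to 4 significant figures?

50.12

C is at the origin; CB runs at -88.2° with length 21.0, so B = (0.6596, -20.99). ∠CBZ = 47.3° gives BZ at 44.50° from the x-axis; with |BZ| = 25.8, Z = (19.06, -2.906). ∠BZH = 89.7° gives ZH at 134.8° from the x-axis; with |ZH| = 28.4, H = (-0.9501, 17.25). ∠ZHM = 64.1° gives HM at -109.3° from the x-axis; with |HM| = 8.0, M = (-3.594, 9.695). ∠HML = 35.9° gives ML at 34.80° from the x-axis; with |ML| = 27.8, L = (19.23, 25.56). Then |BL| = |L − B| = 50.12.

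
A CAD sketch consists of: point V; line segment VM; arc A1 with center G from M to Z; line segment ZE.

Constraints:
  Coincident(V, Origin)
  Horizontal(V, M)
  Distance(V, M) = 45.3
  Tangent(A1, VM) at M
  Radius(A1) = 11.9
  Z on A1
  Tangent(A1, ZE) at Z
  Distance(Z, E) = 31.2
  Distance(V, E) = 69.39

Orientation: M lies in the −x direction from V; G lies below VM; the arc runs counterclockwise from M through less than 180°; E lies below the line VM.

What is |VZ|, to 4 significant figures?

58.65

V is at the origin; VM is horizontal with |VM| = 45.3 and M on the −x side, so M = (-45.30, 0.000). Tangency of A1 to VM means the radius GM is perpendicular to VM, so G = M + (0, -11.9) = (-45.30, -11.90). Since GZ ⟂ ZE (tangency), |GE| = √(11.9² + 31.2²) = 33.39 regardless of where Z sits on A1. So E lies on both circle(V, 69.39) and circle(G, 33.39); the below-VM intersection is E = (-53.42, -44.29). Z is the foot of the tangent from E: Z = (-57.12, -13.31).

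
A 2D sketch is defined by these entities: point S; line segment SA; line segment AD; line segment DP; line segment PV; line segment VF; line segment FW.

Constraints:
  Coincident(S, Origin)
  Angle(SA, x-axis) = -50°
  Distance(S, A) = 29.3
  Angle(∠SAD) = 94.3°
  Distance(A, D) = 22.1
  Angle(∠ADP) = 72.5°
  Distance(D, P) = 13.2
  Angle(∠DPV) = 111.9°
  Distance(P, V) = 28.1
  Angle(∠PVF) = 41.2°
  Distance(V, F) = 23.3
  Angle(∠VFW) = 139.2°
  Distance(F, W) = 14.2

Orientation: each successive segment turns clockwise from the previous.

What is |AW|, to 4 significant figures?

20.80

S is at the origin; SA runs at -50.0° with length 29.3, so A = (18.83, -22.45). ∠SAD = 94.3° gives AD at -135.7° from the x-axis; with |AD| = 22.1, D = (3.017, -37.88). ∠ADP = 72.5° gives DP at 116.8° from the x-axis; with |DP| = 13.2, P = (-2.935, -26.10). ∠DPV = 111.9° gives PV at 48.70° from the x-axis; with |PV| = 28.1, V = (15.61, -4.987). ∠PVF = 41.2° gives VF at -90.10° from the x-axis; with |VF| = 23.3, F = (15.57, -28.29). ∠VFW = 139.2° gives FW at -130.9° from the x-axis; with |FW| = 14.2, W = (6.273, -39.02). Then |AW| = |W − A| = 20.80.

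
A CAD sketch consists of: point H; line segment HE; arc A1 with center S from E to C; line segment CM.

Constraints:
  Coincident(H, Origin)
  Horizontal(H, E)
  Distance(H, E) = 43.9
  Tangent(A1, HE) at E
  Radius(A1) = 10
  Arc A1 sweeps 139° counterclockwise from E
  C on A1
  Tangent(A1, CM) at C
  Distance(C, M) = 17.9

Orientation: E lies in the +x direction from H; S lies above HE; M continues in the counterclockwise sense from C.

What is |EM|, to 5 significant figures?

30.104

On A1, E sits at bearing -90° from S; a 139° counterclockwise sweep puts C at bearing 49°, so C = S + 10.0·(cos 49°, sin 49°) = (50.461, 17.547). A1 meets CM tangentially, so SC is at right angles to CM, so CM runs along (−sin 49°, cos 49°); with |CM| = 17.9, M = (36.951, 29.291). Then |EM| = |M − E| = 30.104.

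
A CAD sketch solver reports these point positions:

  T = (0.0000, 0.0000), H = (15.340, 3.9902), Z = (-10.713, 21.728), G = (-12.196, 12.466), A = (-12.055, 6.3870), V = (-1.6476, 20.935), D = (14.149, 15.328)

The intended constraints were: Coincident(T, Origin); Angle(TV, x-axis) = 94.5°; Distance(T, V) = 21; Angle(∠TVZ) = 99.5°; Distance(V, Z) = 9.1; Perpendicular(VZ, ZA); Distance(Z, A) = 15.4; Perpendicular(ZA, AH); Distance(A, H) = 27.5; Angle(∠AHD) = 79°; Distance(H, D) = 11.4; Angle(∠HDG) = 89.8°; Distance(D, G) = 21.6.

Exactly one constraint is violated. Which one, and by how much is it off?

Distance(D, G) = 21.6 — off by 4.90.

T = (0.00, 0.00) ✓; TV at 94.50° ✓; |TV| = 21.00 ✓; ∠TVZ = 99.50° ✓; |VZ| = 9.100 ✓; ∠(VZ, ZA) = 90.00° ✓; |ZA| = 15.40 ✓; ∠(ZA, AH) = 90.00° ✓; |AH| = 27.50 ✓; ∠AHD = 79.00° ✓; |HD| = 11.40 ✓; ∠HDG = 89.80° ✓; |DG| = 26.50 ✗.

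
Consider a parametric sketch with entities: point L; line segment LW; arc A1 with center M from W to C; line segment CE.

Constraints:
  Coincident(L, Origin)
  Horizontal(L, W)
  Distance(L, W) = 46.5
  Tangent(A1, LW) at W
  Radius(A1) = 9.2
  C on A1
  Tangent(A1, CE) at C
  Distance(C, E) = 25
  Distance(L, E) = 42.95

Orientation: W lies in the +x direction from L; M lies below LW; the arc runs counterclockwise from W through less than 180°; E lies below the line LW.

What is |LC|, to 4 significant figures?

38.26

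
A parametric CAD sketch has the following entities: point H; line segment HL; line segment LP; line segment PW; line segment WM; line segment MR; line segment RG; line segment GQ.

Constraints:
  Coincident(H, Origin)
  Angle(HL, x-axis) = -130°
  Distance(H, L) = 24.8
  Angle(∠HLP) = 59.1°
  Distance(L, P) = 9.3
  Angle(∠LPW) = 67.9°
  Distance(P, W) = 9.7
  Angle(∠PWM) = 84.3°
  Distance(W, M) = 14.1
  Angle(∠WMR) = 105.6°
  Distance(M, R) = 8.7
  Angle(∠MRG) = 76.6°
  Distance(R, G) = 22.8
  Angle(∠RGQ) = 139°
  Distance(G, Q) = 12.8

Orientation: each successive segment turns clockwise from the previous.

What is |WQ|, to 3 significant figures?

16.4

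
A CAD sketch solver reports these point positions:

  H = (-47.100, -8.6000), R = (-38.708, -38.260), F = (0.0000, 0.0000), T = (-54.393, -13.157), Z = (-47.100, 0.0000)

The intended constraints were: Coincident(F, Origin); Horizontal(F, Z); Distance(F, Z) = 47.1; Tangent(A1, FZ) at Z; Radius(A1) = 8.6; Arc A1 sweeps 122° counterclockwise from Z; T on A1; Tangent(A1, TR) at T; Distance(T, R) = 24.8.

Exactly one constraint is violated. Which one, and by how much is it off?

Distance(T, R) = 24.8 — off by 4.80.

F = (0.00, 0.00) ✓; F.y = 0.00, Z.y = 0.00 ✓; |FZ| = 47.10 ✓; ∠(HZ, ZF) = 90.00° ✓; |HZ| = 8.600 ✓; bearing(H→T) − bearing(H→Z) = 122.0° ✓; |HT| = 8.600 ✓; ∠(HT, TR) = 90.00° ✓; |TR| = 29.60 ✗.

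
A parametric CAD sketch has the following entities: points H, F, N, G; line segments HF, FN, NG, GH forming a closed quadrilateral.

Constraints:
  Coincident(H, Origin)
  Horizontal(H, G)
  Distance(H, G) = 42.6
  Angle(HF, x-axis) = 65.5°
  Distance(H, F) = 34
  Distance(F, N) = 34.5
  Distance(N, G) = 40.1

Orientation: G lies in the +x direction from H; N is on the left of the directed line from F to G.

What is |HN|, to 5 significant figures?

61.929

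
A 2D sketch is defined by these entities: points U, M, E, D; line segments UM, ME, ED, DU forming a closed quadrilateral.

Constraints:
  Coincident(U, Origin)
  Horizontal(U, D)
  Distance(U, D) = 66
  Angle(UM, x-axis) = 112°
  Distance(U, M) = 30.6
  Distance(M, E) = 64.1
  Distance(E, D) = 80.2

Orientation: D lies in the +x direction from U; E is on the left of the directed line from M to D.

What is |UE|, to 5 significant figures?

81.030

Checks: |ME| = 64.10 ✓; |ED| = 80.20 ✓.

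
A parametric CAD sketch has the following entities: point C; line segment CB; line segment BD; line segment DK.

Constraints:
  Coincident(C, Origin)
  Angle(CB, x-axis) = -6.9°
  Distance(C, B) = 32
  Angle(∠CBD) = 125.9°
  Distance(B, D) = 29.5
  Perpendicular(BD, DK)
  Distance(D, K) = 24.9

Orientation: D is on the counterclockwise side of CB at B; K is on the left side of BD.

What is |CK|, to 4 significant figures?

48.27

C is at the origin; CB runs at -6.9° with length 32.0, so B = 32.0·(cos -6.9°, sin -6.9°) = (31.77, -3.844). ∠CBD = 125.9°, so BD runs at -6.9° + (180° − 125.9°) = 47.20° from the x-axis; with |BD| = 29.5, D = B + 29.5·(cos 47.20°, sin 47.20°) = (51.81, 17.80). BD is perpendicular to DK; with |DK| = 24.9 on the left of BD, K = D + 24.9·(-0.7337, 0.6794) = (33.54, 34.72). Then |CK| = |K − C| = 48.27.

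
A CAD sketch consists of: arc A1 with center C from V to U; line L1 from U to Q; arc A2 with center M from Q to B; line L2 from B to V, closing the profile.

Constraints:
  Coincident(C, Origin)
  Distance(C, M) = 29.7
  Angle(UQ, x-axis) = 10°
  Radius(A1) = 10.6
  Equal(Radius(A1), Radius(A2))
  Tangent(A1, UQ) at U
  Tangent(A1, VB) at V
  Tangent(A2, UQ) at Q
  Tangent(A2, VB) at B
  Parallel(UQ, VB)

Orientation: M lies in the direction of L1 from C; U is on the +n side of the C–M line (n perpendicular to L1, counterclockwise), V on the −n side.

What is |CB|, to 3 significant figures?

31.5

The slot axis is L1's direction at 10.0°, so u = (cos 10.0°, sin 10.0°) = (0.985, 0.174) and n = (−sin 10.0°, cos 10.0°) = (-0.174, 0.985). C is at the origin and M lies 29.7 along u from C, so M = 29.7·u = (29.2, 5.16). Tangency of A1 to both parallel lines with radius 10.6 puts U and V at C ± 10.6·n: U = (-1.84, 10.4), V = (1.84, -10.4). Equal radii place Q and B the same way about M: Q = M + 10.6·n = (27.4, 15.6), B = M − 10.6·n = (31.1, -5.28). Then |CB| = |B − C| = 31.5.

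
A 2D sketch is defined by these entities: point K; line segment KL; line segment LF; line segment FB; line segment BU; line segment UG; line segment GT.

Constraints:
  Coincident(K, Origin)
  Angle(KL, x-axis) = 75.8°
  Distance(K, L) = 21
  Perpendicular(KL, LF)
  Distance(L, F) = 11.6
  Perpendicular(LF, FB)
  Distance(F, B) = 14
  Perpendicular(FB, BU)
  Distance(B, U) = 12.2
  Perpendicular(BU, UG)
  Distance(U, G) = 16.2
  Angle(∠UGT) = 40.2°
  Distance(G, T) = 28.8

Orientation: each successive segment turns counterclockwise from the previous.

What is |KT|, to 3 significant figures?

18.0

K is at the origin; KL runs at 75.8° with length 21.0, so L = (5.15, 20.4). The perpendicularity gives LF at right angles to KL, so LF runs at 166°; with |LF| = 11.6, F = (-6.09, 23.2). The perpendicularity gives FB at right angles to LF, so FB runs at -104°; with |FB| = 14.0, B = (-9.53, 9.63). FB ⟂ BU, so BU runs at -14.2°; with |BU| = 12.2, U = (2.30, 6.64). The perpendicularity gives UG at right angles to BU, so UG runs at 75.8°; with |UG| = 16.2, G = (6.27, 22.3). ∠UGT = 40.2° gives GT at -144° from the x-axis; with |GT| = 28.8, T = (-17.1, 5.58). Then |KT| = |T − K| = 18.0.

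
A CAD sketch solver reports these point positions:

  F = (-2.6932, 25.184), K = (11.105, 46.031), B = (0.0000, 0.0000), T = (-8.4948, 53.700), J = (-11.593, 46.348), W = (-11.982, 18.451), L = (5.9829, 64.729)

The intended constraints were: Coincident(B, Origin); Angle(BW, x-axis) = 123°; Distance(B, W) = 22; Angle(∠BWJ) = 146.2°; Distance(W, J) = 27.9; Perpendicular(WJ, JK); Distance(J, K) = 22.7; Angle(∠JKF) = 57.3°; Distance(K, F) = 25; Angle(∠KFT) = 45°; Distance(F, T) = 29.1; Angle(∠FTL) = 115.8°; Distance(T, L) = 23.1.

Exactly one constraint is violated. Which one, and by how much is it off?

Distance(T, L) = 23.1 — off by 4.90.

B = (0.00, 0.00) ✓; BW at 123.0° ✓; |BW| = 22.00 ✓; ∠BWJ = 146.2° ✓; |WJ| = 27.90 ✓; ∠(WJ, JK) = 90.00° ✓; |JK| = 22.70 ✓; ∠JKF = 57.30° ✓; |KF| = 25.00 ✓; ∠KFT = 45.00° ✓; |FT| = 29.10 ✓; ∠FTL = 115.8° ✓; |TL| = 18.20 ✗.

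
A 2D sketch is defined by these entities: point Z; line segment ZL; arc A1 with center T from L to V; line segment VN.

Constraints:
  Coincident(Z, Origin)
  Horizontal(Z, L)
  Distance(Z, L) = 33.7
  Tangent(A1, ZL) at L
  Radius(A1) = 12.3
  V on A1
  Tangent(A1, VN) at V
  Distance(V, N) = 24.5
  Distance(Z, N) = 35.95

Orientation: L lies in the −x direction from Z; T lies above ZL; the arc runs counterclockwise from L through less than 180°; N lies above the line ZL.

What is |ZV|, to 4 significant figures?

23.63

Checks: |TV| = 12.30 ✓; ∠(TV, VN) = 90.00° ✓; |VN| = 24.50 ✓; |ZN| = 35.95 ✓.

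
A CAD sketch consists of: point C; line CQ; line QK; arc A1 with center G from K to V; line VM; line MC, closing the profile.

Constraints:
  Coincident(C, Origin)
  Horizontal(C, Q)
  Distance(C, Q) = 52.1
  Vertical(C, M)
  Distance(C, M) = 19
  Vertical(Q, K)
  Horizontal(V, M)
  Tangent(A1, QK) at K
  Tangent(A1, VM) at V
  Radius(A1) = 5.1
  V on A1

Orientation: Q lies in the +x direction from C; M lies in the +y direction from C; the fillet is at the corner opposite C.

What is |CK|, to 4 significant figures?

53.92

The virtual corner opposite C is at (52.10, 19.00). Since A1 is tangent to QK there, GK ⟂ QK and A1 meets VM tangentially, so GV is at right angles to VM, with radius 5.1, so the center G sits 5.1 in from both sides at G = (47.00, 13.90). That places the tangent points at K = (52.10, 13.90) on QK and V = (47.00, 19.00) on VM. Then |CK| = |K − C| = 53.92.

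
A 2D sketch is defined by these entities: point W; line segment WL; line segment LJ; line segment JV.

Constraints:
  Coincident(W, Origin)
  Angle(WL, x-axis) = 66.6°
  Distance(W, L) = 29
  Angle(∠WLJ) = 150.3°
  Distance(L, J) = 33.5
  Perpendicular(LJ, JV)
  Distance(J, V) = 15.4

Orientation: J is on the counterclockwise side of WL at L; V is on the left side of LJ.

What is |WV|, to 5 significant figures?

58.699

W is at the origin; WL runs at 66.6° with length 29.0, so L = 29.0·(cos 66.6°, sin 66.6°) = (11.517, 26.615). ∠WLJ = 150.3°, so LJ runs at 66.6° + (180° − 150.3°) = 96.300° from the x-axis; with |LJ| = 33.5, J = L + 33.5·(cos 96.300°, sin 96.300°) = (7.8412, 59.913). The perpendicularity gives JV at right angles to LJ; with |JV| = 15.4 on the left of LJ, V = J + 15.4·(-0.99396, -0.10973) = (-7.4658, 58.223). Then |WV| = |V − W| = 58.699.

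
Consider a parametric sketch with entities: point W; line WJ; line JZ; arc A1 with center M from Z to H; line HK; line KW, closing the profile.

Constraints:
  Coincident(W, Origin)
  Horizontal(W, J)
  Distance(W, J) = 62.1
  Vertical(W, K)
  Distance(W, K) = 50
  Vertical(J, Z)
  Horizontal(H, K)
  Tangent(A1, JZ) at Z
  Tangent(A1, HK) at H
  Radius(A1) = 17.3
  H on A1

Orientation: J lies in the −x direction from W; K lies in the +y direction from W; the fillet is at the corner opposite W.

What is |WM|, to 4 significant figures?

55.46

W is at the origin; WJ is horizontal with |WJ| = 62.1 and J on the −x side, so J = (-62.10, 0.000). WK is vertical with |WK| = 50.0 and K on the +y side, so K = (0.000, 50.00). The virtual corner opposite W is at (-62.10, 50.00). Tangency of A1 to JZ means the radius MZ is perpendicular to JZ and the tangent condition forces MH to be normal to HK, with radius 17.3, so the center M sits 17.3 in from both sides at M = (-44.80, 32.70). Then |WM| = |M − W| = 55.46.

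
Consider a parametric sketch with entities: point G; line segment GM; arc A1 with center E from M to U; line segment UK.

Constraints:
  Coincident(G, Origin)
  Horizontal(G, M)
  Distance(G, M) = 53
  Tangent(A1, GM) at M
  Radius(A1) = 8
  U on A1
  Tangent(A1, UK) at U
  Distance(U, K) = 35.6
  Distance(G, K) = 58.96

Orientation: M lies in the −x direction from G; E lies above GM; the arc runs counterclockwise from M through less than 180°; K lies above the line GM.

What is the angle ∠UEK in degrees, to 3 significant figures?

77.3°

G is at the origin; GM is horizontal with |GM| = 53.0 and M on the −x side, so M = (-53.0, 0.00). Tangency of A1 to GM means the radius EM is perpendicular to GM, so E = M + (0, 8) = (-53.0, 8.00). Since EU ⟂ UK (tangency), |EK| = √(8.0² + 35.6²) = 36.5 regardless of where U sits on A1. So K lies on both circle(G, 58.96) and circle(E, 36.5); the above-GM intersection is K = (-40.9, 42.4). U is the foot of the tangent from K: U = (-45.1, 7.07).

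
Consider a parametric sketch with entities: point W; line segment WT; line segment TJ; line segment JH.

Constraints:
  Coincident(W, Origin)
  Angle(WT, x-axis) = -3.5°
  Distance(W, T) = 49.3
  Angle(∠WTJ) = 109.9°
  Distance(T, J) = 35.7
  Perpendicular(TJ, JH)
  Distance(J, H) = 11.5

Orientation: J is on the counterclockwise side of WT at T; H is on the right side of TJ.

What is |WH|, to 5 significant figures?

78.113

W is at the origin; WT runs at -3.5° with length 49.3, so T = 49.3·(cos -3.5°, sin -3.5°) = (49.208, -3.0097). ∠WTJ = 109.9°, so TJ runs at -3.5° + (180° − 109.9°) = 66.600° from the x-axis; with |TJ| = 35.7, J = T + 35.7·(cos 66.600°, sin 66.600°) = (63.386, 29.754). TJ is perpendicular to JH; with |JH| = 11.5 on the right of TJ, H = J + 11.5·(0.91775, -0.39715) = (73.940, 25.187). Then |WH| = |H − W| = 78.113.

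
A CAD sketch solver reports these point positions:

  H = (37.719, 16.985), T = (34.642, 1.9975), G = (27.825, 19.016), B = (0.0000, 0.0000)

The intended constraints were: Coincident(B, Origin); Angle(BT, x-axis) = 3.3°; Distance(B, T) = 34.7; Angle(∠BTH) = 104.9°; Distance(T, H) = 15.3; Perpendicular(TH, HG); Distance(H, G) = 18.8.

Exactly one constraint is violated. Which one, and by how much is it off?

Distance(H, G) = 18.8 — off by 8.70.

B = (0.00, 0.00) ✓; BT at 3.300° ✓; |BT| = 34.70 ✓; ∠BTH = 104.9° ✓; |TH| = 15.30 ✓; ∠(TH, HG) = 90.00° ✓; |HG| = 10.10 ✗.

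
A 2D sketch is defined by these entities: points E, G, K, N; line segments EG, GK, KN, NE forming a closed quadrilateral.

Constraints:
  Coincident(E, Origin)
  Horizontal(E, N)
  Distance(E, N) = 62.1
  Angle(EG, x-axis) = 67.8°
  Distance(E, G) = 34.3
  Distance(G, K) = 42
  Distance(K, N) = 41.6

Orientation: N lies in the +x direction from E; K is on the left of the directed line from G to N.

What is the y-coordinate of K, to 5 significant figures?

40.799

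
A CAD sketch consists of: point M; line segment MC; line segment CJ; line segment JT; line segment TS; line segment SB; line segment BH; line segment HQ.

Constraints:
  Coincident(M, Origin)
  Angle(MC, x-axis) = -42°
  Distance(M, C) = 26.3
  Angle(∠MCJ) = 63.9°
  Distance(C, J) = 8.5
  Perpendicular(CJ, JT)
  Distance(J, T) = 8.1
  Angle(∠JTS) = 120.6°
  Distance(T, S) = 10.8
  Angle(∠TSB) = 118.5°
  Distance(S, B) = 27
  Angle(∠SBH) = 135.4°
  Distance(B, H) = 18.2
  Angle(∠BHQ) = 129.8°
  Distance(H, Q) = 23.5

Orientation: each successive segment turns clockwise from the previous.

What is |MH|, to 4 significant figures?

57.71

M is at the origin; MC runs at -42.0° with length 26.3, so C = (19.54, -17.60). ∠MCJ = 63.9° gives CJ at -158.1° from the x-axis; with |CJ| = 8.5, J = (11.66, -20.77). CJ is perpendicular to JT, so JT runs at 111.9°; with |JT| = 8.1, T = (8.637, -13.25). ∠JTS = 120.6° gives TS at 52.50° from the x-axis; with |TS| = 10.8, S = (15.21, -4.685). ∠TSB = 118.5° gives SB at -9.000° from the x-axis; with |SB| = 27.0, B = (41.88, -8.909). ∠SBH = 135.4° gives BH at -53.60° from the x-axis; with |BH| = 18.2, H = (52.68, -23.56). Then |MH| = |H − M| = 57.71.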